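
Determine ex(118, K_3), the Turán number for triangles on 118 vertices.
ex(118, K_3) = ⌊118^2/4⌋ = 3481

Mantel (1907): a triangle-free graph on n vertices has at most ⌊n^2/4⌋ edges, with equality for the complete bipartite graph K_{⌊n/2⌋, ⌈n/2⌉}. For n = 118: ⌊118^2/4⌋ = ⌊13924/4⌋ = 3481. The extremal graph is K_{59, 59}, which has 59·59 = 3481 edges.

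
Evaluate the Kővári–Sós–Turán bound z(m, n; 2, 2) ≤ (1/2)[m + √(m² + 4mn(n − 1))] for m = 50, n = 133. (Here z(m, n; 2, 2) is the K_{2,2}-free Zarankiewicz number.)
z(50, 133; 2, 2) ≤ (1/2)[50 + √(50² + 4·50·133·132)] = (1/2)[50 + √3513700] = 962.2433

Kővári–Sós–Turán: let r_1, ..., r_50 be the row sums and z = Σ r_i the total number of 1s. Each pair of columns can share at most one row with both entries 1 (else a 2×2 all-ones block appears), so Σ_i C(r_i, 2) ≤ C(133, 2) = 8778. By convexity Σ_i C(r_i, 2) ≥ 50·C(z/50, 2) = z(z − 50)/(2·50), giving z² − 50z − 50·133·132 ≤ 0 and hence z ≤ (1/2)[50 + √(2500 + 4·877800)] = (1/2)[50 + √3513700] ≈ (1/2)(50 + 1874.4866) = 962.2433.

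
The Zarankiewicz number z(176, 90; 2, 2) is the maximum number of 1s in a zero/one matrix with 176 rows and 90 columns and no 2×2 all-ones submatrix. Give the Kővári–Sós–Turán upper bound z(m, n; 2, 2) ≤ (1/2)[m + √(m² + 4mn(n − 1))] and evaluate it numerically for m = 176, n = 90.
z(176, 90; 2, 2) ≤ (1/2)[176 + √(176² + 4·176·90·89)] = (1/2)[176 + √5670016] = 1278.5898

Kővári–Sós–Turán: let r_1, ..., r_176 be the row sums and z = Σ r_i the total number of 1s. Each pair of columns can share at most one row with both entries 1 (else a 2×2 all-ones block appears), so Σ_i C(r_i, 2) ≤ C(90, 2) = 4005. By convexity Σ_i C(r_i, 2) ≥ 176·C(z/176, 2) = z(z − 176)/(2·176), giving z² − 176z − 176·90·89 ≤ 0 and hence z ≤ (1/2)[176 + √(30976 + 4·1409760)] = (1/2)[176 + √5670016] ≈ (1/2)(176 + 2381.1795) = 1278.5898.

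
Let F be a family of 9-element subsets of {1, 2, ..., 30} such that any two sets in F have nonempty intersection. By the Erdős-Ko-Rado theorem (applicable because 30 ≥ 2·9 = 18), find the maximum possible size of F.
max |F| = C(29, 8) = 4292145

Erdős-Ko-Rado (1961): when n ≥ 2k, max |F| = C(n−1, k−1). The bound is attained by the star {A : i ∈ A} for any fixed i ∈ [n]. Here C(30−1, 9−1) = C(29, 8) = 4292145.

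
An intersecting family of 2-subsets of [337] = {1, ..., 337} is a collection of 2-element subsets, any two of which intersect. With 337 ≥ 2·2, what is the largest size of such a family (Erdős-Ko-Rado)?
max |F| = C(336, 1) = 336

Erdős-Ko-Rado (1961): when n ≥ 2k, max |F| = C(n−1, k−1). The bound is attained by the star {A : i ∈ A} for any fixed i ∈ [n]. Here C(337−1, 2−1) = C(336, 1) = 336.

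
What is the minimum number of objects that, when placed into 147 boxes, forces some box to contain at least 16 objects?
n = (16 − 1)·147 + 1 = 2206

By the generalised pigeonhole principle, to guarantee some box contains ≥ r objects we need more than (r − 1) · k objects total. Threshold: n = (r − 1) · k + 1. With r = 16 and k = 147: n = 15 · 147 + 1 = 2205 + 1 = 2206. For n = 2205 = 15 · 147, we can put exactly 15 objects in every box, avoiding 16 in any single one — so 2206 is tight.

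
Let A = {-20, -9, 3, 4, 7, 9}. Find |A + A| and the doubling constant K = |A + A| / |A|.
K = |A + A| / |A| = 21/6 = 7/2

Enumerate A + A = {a + b : a, b ∈ A}. With |A| = 6, there are |A|^2 = 36 ordered sum pairs; collecting distinct values, A + A = {-40, -29, -18, -17, -16, -13, -11, -6, -5, -2, 0, 6, 7, 8, 10, 11, 12, 13, 14, 16, 18}, so |A + A| = 21. Thus K = 21/6 = 7/2. For comparison, the minimum possible |A + A| over all 6-element sets is 2·6 − 1 = 11 (so min K = 11/6), attained only by arithmetic progressions.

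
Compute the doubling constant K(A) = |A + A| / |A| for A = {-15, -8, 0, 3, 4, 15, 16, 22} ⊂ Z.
K = |A + A| / |A| = 31/8

Enumerate A + A = {a + b : a, b ∈ A}. With |A| = 8, there are |A|^2 = 64 ordered sum pairs; collecting distinct values, A + A = {-30, -23, -16, -15, -12, -11, -8, -5, -4, 0, 1, 3, 4, 6, 7, 8, 14, 15, 16, 18, 19, 20, 22, 25, 26, 30, 31, 32, 37, 38, 44}, so |A + A| = 31. Thus K = 31/8. For comparison, the minimum possible |A + A| over all 8-element sets is 2·8 − 1 = 15 (so min K = 15/8), attained only by arithmetic progressions.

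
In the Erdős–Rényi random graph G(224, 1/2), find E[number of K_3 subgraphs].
E[# K_3] = C(224, 3) · (1/2)^C(3, 2) = 1848224 / 2^3 = 231028

For each 3-subset S of vertices (there are C(224, 3) = 1848224 such S), let X_S = 1 if S induces a K_3 (all C(3, 2) = 3 edges present). Then P(X_S = 1) = (1/2)^3 = 1/8. By linearity of expectation, E[# K_3] = C(224, 3) · (1/2)^3 = 1848224 / 8 = 231028.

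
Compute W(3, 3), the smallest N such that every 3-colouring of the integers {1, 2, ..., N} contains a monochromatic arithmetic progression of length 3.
W(3, 3) = 27

W(3, 3) = 27. The lower bound W(3, 3) > 26 comes from an explicit good 3-colouring of [1, 26]; the upper bound W(3, 3) ≤ 27 was verified by exhaustive search over 3-colourings of [1, 27].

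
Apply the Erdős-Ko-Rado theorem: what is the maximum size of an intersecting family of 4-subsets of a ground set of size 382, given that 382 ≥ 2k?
max |F| = C(381, 3) = 9145270

Erdős-Ko-Rado (1961): when n ≥ 2k, max |F| = C(n−1, k−1). The bound is attained by the star {A : i ∈ A} for any fixed i ∈ [n]. Here C(382−1, 4−1) = C(381, 3) = 9145270.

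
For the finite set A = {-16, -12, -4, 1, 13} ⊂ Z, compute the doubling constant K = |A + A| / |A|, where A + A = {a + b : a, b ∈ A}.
K = |A + A| / |A| = 14/5

Enumerate A + A = {a + b : a, b ∈ A}. With |A| = 5, there are |A|^2 = 25 ordered sum pairs; collecting distinct values, A + A = {-32, -28, -24, -20, -16, -15, -11, -8, -3, 1, 2, 9, 14, 26}, so |A + A| = 14. Thus K = 14/5. For comparison, the minimum possible |A + A| over all 5-element sets is 2·5 − 1 = 9 (so min K = 9/5), attained only by arithmetic progressions.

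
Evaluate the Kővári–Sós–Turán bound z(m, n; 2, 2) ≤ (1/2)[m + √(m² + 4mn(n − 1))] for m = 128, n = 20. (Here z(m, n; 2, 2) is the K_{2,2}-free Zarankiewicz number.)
z(128, 20; 2, 2) ≤ (1/2)[128 + √(128² + 4·128·20·19)] = (1/2)[128 + √210944] = 293.6432

Kővári–Sós–Turán: let r_1, ..., r_128 be the row sums and z = Σ r_i the total number of 1s. Each pair of columns can share at most one row with both entries 1 (else a 2×2 all-ones block appears), so Σ_i C(r_i, 2) ≤ C(20, 2) = 190. By convexity Σ_i C(r_i, 2) ≥ 128·C(z/128, 2) = z(z − 128)/(2·128), giving z² − 128z − 128·20·19 ≤ 0 and hence z ≤ (1/2)[128 + √(16384 + 4·48640)] = (1/2)[128 + √210944] ≈ (1/2)(128 + 459.2864) = 293.6432.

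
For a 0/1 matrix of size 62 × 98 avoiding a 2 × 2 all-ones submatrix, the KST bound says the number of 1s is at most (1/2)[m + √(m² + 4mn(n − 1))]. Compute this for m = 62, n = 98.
z(62, 98; 2, 2) ≤ (1/2)[62 + √(62² + 4·62·98·97)] = (1/2)[62 + √2361332] = 799.3313

Kővári–Sós–Turán: let r_1, ..., r_62 be the row sums and z = Σ r_i the total number of 1s. Each pair of columns can share at most one row with both entries 1 (else a 2×2 all-ones block appears), so Σ_i C(r_i, 2) ≤ C(98, 2) = 4753. By convexity Σ_i C(r_i, 2) ≥ 62·C(z/62, 2) = z(z − 62)/(2·62), giving z² − 62z − 62·98·97 ≤ 0 and hence z ≤ (1/2)[62 + √(3844 + 4·589372)] = (1/2)[62 + √2361332] ≈ (1/2)(62 + 1536.6626) = 799.3313.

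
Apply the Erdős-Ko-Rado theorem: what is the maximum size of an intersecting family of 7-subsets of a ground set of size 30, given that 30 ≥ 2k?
max |F| = C(29, 6) = 475020

Erdős-Ko-Rado (1961): when n ≥ 2k, max |F| = C(n−1, k−1). The bound is attained by the star {A : i ∈ A} for any fixed i ∈ [n]. Here C(30−1, 7−1) = C(29, 6) = 475020.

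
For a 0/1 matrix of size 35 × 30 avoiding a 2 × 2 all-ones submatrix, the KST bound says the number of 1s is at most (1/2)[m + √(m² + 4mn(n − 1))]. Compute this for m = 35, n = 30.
z(35, 30; 2, 2) ≤ (1/2)[35 + √(35² + 4·35·30·29)] = (1/2)[35 + √123025] = 192.8746

Kővári–Sós–Turán: let r_1, ..., r_35 be the row sums and z = Σ r_i the total number of 1s. Each pair of columns can share at most one row with both entries 1 (else a 2×2 all-ones block appears), so Σ_i C(r_i, 2) ≤ C(30, 2) = 435. By convexity Σ_i C(r_i, 2) ≥ 35·C(z/35, 2) = z(z − 35)/(2·35), giving z² − 35z − 35·30·29 ≤ 0 and hence z ≤ (1/2)[35 + √(1225 + 4·30450)] = (1/2)[35 + √123025] ≈ (1/2)(35 + 350.7492) = 192.8746.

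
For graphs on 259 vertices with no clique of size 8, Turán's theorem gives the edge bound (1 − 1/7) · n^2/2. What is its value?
Turán density bound = (6/7) · 259^2/2 = 28749

Turán's theorem: ex(n, K_{r+1}) is achieved by the complete r-partite Turán graph T(n, r) with parts as balanced as possible, and is at most (1 − 1/r) · n^2/2. For r = 7, n = 259: the density bound is (6/7) · 67081/2 = 28749. Since 7 ∣ 259, the Turán graph T(259, 7) has parts of equal size 37, and its edge count e(T(259, 7)) = 28749 attains the density bound exactly.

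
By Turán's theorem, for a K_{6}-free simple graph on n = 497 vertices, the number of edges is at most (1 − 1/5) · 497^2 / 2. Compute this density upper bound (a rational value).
Turán density bound = (4/5) · 497^2/2 = 494018/5 ≈ 98803.6

Turán's theorem: ex(n, K_{r+1}) is achieved by the complete r-partite Turán graph T(n, r) with parts as balanced as possible, and is at most (1 − 1/r) · n^2/2. For r = 5, n = 497: the density bound is (4/5) · 247009/2 = 494018/5 ≈ 98803.6. The integer-valued extremum is e(T(497, 5)) = 98803, which is strictly less than the density bound 494018/5 since 5 ∤ 497 (the parts of T(497, 5) cannot all be equal).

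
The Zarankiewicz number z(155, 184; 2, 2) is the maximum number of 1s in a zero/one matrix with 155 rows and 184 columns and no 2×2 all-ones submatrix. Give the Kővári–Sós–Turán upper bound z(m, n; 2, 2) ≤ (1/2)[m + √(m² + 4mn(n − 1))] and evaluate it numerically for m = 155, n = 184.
z(155, 184; 2, 2) ≤ (1/2)[155 + √(155² + 4·155·184·183)] = (1/2)[155 + √20900665] = 2363.3623

Kővári–Sós–Turán: let r_1, ..., r_155 be the row sums and z = Σ r_i the total number of 1s. Each pair of columns can share at most one row with both entries 1 (else a 2×2 all-ones block appears), so Σ_i C(r_i, 2) ≤ C(184, 2) = 16836. By convexity Σ_i C(r_i, 2) ≥ 155·C(z/155, 2) = z(z − 155)/(2·155), giving z² − 155z − 155·184·183 ≤ 0 and hence z ≤ (1/2)[155 + √(24025 + 4·5219160)] = (1/2)[155 + √20900665] ≈ (1/2)(155 + 4571.7245) = 2363.3623.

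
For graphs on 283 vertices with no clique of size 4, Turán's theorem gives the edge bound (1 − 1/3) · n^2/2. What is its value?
Turán density bound = (2/3) · 283^2/2 = 80089/3 ≈ 26696.3333

Turán's theorem: ex(n, K_{r+1}) is achieved by the complete r-partite Turán graph T(n, r) with parts as balanced as possible, and is at most (1 − 1/r) · n^2/2. For r = 3, n = 283: the density bound is (2/3) · 80089/2 = 80089/3 ≈ 26696.3333. The integer-valued extremum is e(T(283, 3)) = 26696, which is strictly less than the density bound 80089/3 since 3 ∤ 283 (the parts of T(283, 3) cannot all be equal).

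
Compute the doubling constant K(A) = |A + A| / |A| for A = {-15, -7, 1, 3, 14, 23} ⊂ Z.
K = |A + A| / |A| = 20/6 = 10/3

Enumerate A + A = {a + b : a, b ∈ A}. With |A| = 6, there are |A|^2 = 36 ordered sum pairs; collecting distinct values, A + A = {-30, -22, -14, -12, -6, -4, -1, 2, 4, 6, 7, 8, 15, 16, 17, 24, 26, 28, 37, 46}, so |A + A| = 20. Thus K = 20/6 = 10/3. For comparison, the minimum possible |A + A| over all 6-element sets is 2·6 − 1 = 11 (so min K = 11/6), attained only by arithmetic progressions.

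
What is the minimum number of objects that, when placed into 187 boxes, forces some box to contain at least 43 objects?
n = (43 − 1)·187 + 1 = 7855

By the generalised pigeonhole principle, to guarantee some box contains ≥ r objects we need more than (r − 1) · k objects total. Threshold: n = (r − 1) · k + 1. With r = 43 and k = 187: n = 42 · 187 + 1 = 7854 + 1 = 7855. For n = 7854 = 42 · 187, we can put exactly 42 objects in every box, avoiding 43 in any single one — so 7855 is tight.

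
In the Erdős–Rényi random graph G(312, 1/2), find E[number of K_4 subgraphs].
E[# K_4] = C(312, 4) · (1/2)^C(4, 2) = 387278970 / 2^6 = 193639485/32 = 6051233.90625

For each 4-subset S of vertices (there are C(312, 4) = 387278970 such S), let X_S = 1 if S induces a K_4 (all C(4, 2) = 6 edges present). Then P(X_S = 1) = (1/2)^6 = 1/64. By linearity of expectation, E[# K_4] = C(312, 4) · (1/2)^6 = 387278970 / 64 = 193639485/32 = 6051233.90625.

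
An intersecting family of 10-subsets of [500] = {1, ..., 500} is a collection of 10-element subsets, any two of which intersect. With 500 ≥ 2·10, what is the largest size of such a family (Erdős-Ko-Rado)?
max |F| = C(499, 9) = 4916211776037821974

The Erdős-Ko-Rado theorem states: for n ≥ 2k, an intersecting family of k-subsets of an n-element set has size at most C(n − 1, k − 1), with equality for 'star' families {A ⊆ [n] : |A| = k, i ∈ A} (fix an element i). For n = 500, k = 10: C(499, 9) = 4916211776037821974.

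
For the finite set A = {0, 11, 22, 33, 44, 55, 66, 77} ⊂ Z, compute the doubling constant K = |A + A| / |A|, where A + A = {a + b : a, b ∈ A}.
K = |A + A| / |A| = 15/8

Enumerate A + A = {a + b : a, b ∈ A}. With |A| = 8, there are |A|^2 = 64 ordered sum pairs; collecting distinct values, A + A = {0, 11, 22, 33, 44, 55, 66, 77, 88, 99, 110, 121, 132, 143, 154}, so |A + A| = 15. Thus K = 15/8. Here |A + A| = 2|A| − 1 = 15, the minimum possible — so K = 15/8 is minimal, which holds iff A is an arithmetic progression.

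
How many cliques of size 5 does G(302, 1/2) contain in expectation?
E[# K_5] = C(302, 5) · (1/2)^C(5, 2) = 20248875010 / 2^10 = 10124437505/512 ≈ 19774292.001953

For each 5-subset S of vertices (there are C(302, 5) = 20248875010 such S), let X_S = 1 if S induces a K_5 (all C(5, 2) = 10 edges present). Then P(X_S = 1) = (1/2)^10 = 1/1024. By linearity of expectation, E[# K_5] = C(302, 5) · (1/2)^10 = 20248875010 / 1024 = 10124437505/512 ≈ 19774292.001953.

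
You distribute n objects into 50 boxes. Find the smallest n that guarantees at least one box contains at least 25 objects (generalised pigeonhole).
n = (25 − 1)·50 + 1 = 1201

By the generalised pigeonhole principle, to guarantee some box contains ≥ r objects we need more than (r − 1) · k objects total. Threshold: n = (r − 1) · k + 1. With r = 25 and k = 50: n = 24 · 50 + 1 = 1200 + 1 = 1201. For n = 1200 = 24 · 50, we can put exactly 24 objects in every box, avoiding 25 in any single one — so 1201 is tight.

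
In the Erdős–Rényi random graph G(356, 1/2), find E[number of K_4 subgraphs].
E[# K_4] = C(356, 4) · (1/2)^C(4, 2) = 658029065 / 2^6 = 10281704.140625

For each 4-subset S of vertices (there are C(356, 4) = 658029065 such S), let X_S = 1 if S induces a K_4 (all C(4, 2) = 6 edges present). Then P(X_S = 1) = (1/2)^6 = 1/64. By linearity of expectation, E[# K_4] = C(356, 4) · (1/2)^6 = 658029065 / 64 = 10281704.140625.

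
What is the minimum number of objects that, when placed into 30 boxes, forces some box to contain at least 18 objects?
n = (18 − 1)·30 + 1 = 511

By the generalised pigeonhole principle, to guarantee some box contains ≥ r objects we need more than (r − 1) · k objects total. Threshold: n = (r − 1) · k + 1. With r = 18 and k = 30: n = 17 · 30 + 1 = 510 + 1 = 511. For n = 510 = 17 · 30, we can put exactly 17 objects in every box, avoiding 18 in any single one — so 511 is tight.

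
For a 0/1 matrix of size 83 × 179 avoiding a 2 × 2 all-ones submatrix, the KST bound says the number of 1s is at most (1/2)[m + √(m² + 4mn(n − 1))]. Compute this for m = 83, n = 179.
z(83, 179; 2, 2) ≤ (1/2)[83 + √(83² + 4·83·179·178)] = (1/2)[83 + √10585073] = 1668.2355

Kővári–Sós–Turán: let r_1, ..., r_83 be the row sums and z = Σ r_i the total number of 1s. Each pair of columns can share at most one row with both entries 1 (else a 2×2 all-ones block appears), so Σ_i C(r_i, 2) ≤ C(179, 2) = 15931. By convexity Σ_i C(r_i, 2) ≥ 83·C(z/83, 2) = z(z − 83)/(2·83), giving z² − 83z − 83·179·178 ≤ 0 and hence z ≤ (1/2)[83 + √(6889 + 4·2644546)] = (1/2)[83 + √10585073] ≈ (1/2)(83 + 3253.4709) = 1668.2355.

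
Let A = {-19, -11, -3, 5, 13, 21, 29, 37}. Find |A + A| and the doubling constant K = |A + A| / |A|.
K = |A + A| / |A| = 15/8

Enumerate A + A = {a + b : a, b ∈ A}. With |A| = 8, there are |A|^2 = 64 ordered sum pairs; collecting distinct values, A + A = {-38, -30, -22, -14, -6, 2, 10, 18, 26, 34, 42, 50, 58, 66, 74}, so |A + A| = 15. Thus K = 15/8. Here |A + A| = 2|A| − 1 = 15, the minimum possible — so K = 15/8 is minimal, which holds iff A is an arithmetic progression.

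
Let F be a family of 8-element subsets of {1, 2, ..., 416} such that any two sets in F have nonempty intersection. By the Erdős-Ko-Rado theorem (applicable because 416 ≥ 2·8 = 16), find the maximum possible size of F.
max |F| = C(415, 7) = 399773641072935

The Erdős-Ko-Rado theorem states: for n ≥ 2k, an intersecting family of k-subsets of an n-element set has size at most C(n − 1, k − 1), with equality for 'star' families {A ⊆ [n] : |A| = k, i ∈ A} (fix an element i). For n = 416, k = 8: C(415, 7) = 399773641072935.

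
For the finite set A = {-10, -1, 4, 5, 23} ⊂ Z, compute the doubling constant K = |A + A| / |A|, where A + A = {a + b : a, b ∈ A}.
K = |A + A| / |A| = 15/5 = 3

Enumerate A + A = {a + b : a, b ∈ A}. With |A| = 5, there are |A|^2 = 25 ordered sum pairs; collecting distinct values, A + A = {-20, -11, -6, -5, -2, 3, 4, 8, 9, 10, 13, 22, 27, 28, 46}, so |A + A| = 15. Thus K = 15/5 = 3. For comparison, the minimum possible |A + A| over all 5-element sets is 2·5 − 1 = 9 (so min K = 9/5), attained only by arithmetic progressions.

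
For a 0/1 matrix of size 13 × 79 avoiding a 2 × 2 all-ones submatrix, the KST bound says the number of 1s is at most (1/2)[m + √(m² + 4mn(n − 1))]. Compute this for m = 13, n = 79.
z(13, 79; 2, 2) ≤ (1/2)[13 + √(13² + 4·13·79·78)] = (1/2)[13 + √320593] = 289.6047

Kővári–Sós–Turán: let r_1, ..., r_13 be the row sums and z = Σ r_i the total number of 1s. Each pair of columns can share at most one row with both entries 1 (else a 2×2 all-ones block appears), so Σ_i C(r_i, 2) ≤ C(79, 2) = 3081. By convexity Σ_i C(r_i, 2) ≥ 13·C(z/13, 2) = z(z − 13)/(2·13), giving z² − 13z − 13·79·78 ≤ 0 and hence z ≤ (1/2)[13 + √(169 + 4·80106)] = (1/2)[13 + √320593] ≈ (1/2)(13 + 566.2093) = 289.6047.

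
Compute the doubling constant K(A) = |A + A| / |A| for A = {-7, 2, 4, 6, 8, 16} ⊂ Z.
K = |A + A| / |A| = 18/6 = 3

Enumerate A + A = {a + b : a, b ∈ A}. With |A| = 6, there are |A|^2 = 36 ordered sum pairs; collecting distinct values, A + A = {-14, -5, -3, -1, 1, 4, 6, 8, 9, 10, 12, 14, 16, 18, 20, 22, 24, 32}, so |A + A| = 18. Thus K = 18/6 = 3. For comparison, the minimum possible |A + A| over all 6-element sets is 2·6 − 1 = 11 (so min K = 11/6), attained only by arithmetic progressions.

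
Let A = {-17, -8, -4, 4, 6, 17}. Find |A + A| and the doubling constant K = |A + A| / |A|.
K = |A + A| / |A| = 20/6 = 10/3

Enumerate A + A = {a + b : a, b ∈ A}. With |A| = 6, there are |A|^2 = 36 ordered sum pairs; collecting distinct values, A + A = {-34, -25, -21, -16, -13, -12, -11, -8, -4, -2, 0, 2, 8, 9, 10, 12, 13, 21, 23, 34}, so |A + A| = 20. Thus K = 20/6 = 10/3. For comparison, the minimum possible |A + A| over all 6-element sets is 2·6 − 1 = 11 (so min K = 11/6), attained only by arithmetic progressions.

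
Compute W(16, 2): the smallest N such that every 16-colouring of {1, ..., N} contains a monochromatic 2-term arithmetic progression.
W(16, 2) = 16 + 1 = 17

A 2-term AP is any pair of integers, so a monochromatic 2-AP exists iff some colour is used at least twice. With 16 colours, the colouring i ↦ i on {1, ..., 16} uses each colour once, avoiding any monochromatic pair, so W(16, 2) > 16. For {1, ..., 17}, pigeonhole forces two integers of the same colour, which form a monochromatic 2-AP. Hence W(16, 2) = 17.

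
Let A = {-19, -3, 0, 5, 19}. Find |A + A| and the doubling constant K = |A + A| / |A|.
K = |A + A| / |A| = 14/5

Enumerate A + A = {a + b : a, b ∈ A}. With |A| = 5, there are |A|^2 = 25 ordered sum pairs; collecting distinct values, A + A = {-38, -22, -19, -14, -6, -3, 0, 2, 5, 10, 16, 19, 24, 38}, so |A + A| = 14. Thus K = 14/5. For comparison, the minimum possible |A + A| over all 5-element sets is 2·5 − 1 = 9 (so min K = 9/5), attained only by arithmetic progressions.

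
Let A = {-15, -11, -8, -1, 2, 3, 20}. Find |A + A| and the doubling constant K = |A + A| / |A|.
K = |A + A| / |A| = 24/7

Enumerate A + A = {a + b : a, b ∈ A}. With |A| = 7, there are |A|^2 = 49 ordered sum pairs; collecting distinct values, A + A = {-30, -26, -23, -22, -19, -16, -13, -12, -9, -8, -6, -5, -2, 1, 2, 4, 5, 6, 9, 12, 19, 22, 23, 40}, so |A + A| = 24. Thus K = 24/7. For comparison, the minimum possible |A + A| over all 7-element sets is 2·7 − 1 = 13 (so min K = 13/7), attained only by arithmetic progressions.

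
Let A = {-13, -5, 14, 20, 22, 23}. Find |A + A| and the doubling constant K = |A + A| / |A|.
K = |A + A| / |A| = 20/6 = 10/3

Enumerate A + A = {a + b : a, b ∈ A}. With |A| = 6, there are |A|^2 = 36 ordered sum pairs; collecting distinct values, A + A = {-26, -18, -10, 1, 7, 9, 10, 15, 17, 18, 28, 34, 36, 37, 40, 42, 43, 44, 45, 46}, so |A + A| = 20. Thus K = 20/6 = 10/3. For comparison, the minimum possible |A + A| over all 6-element sets is 2·6 − 1 = 11 (so min K = 11/6), attained only by arithmetic progressions.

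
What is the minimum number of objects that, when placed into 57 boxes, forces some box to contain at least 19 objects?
n = (19 − 1)·57 + 1 = 1027

By the generalised pigeonhole principle, to guarantee some box contains ≥ r objects we need more than (r − 1) · k objects total. Threshold: n = (r − 1) · k + 1. With r = 19 and k = 57: n = 18 · 57 + 1 = 1026 + 1 = 1027. For n = 1026 = 18 · 57, we can put exactly 18 objects in every box, avoiding 19 in any single one — so 1027 is tight.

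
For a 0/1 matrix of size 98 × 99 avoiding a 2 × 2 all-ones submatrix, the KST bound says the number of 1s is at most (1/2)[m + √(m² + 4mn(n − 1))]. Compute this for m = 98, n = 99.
z(98, 99; 2, 2) ≤ (1/2)[98 + √(98² + 4·98·99·98)] = (1/2)[98 + √3812788] = 1025.3181

Kővári–Sós–Turán: let r_1, ..., r_98 be the row sums and z = Σ r_i the total number of 1s. Each pair of columns can share at most one row with both entries 1 (else a 2×2 all-ones block appears), so Σ_i C(r_i, 2) ≤ C(99, 2) = 4851. By convexity Σ_i C(r_i, 2) ≥ 98·C(z/98, 2) = z(z − 98)/(2·98), giving z² − 98z − 98·99·98 ≤ 0 and hence z ≤ (1/2)[98 + √(9604 + 4·950796)] = (1/2)[98 + √3812788] ≈ (1/2)(98 + 1952.6362) = 1025.3181.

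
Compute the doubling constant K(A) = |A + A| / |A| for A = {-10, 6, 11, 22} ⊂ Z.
K = |A + A| / |A| = 9/4

Enumerate A + A = {a + b : a, b ∈ A}. With |A| = 4, there are |A|^2 = 16 ordered sum pairs; collecting distinct values, A + A = {-20, -4, 1, 12, 17, 22, 28, 33, 44}, so |A + A| = 9. Thus K = 9/4. For comparison, the minimum possible |A + A| over all 4-element sets is 2·4 − 1 = 7 (so min K = 7/4), attained only by arithmetic progressions.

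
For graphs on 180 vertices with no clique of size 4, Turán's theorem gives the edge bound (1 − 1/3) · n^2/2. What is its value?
Turán density bound = (2/3) · 180^2/2 = 10800

Turán's theorem: ex(n, K_{r+1}) is achieved by the complete r-partite Turán graph T(n, r) with parts as balanced as possible, and is at most (1 − 1/r) · n^2/2. For r = 3, n = 180: the density bound is (2/3) · 32400/2 = 10800. Since 3 ∣ 180, the Turán graph T(180, 3) has parts of equal size 60, and its edge count e(T(180, 3)) = 10800 attains the density bound exactly.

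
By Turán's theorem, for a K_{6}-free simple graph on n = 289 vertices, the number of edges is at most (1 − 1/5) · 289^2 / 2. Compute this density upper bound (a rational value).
Turán density bound = (4/5) · 289^2/2 = 167042/5 ≈ 33408.4

Turán's theorem: ex(n, K_{r+1}) is achieved by the complete r-partite Turán graph T(n, r) with parts as balanced as possible, and is at most (1 − 1/r) · n^2/2. For r = 5, n = 289: the density bound is (4/5) · 83521/2 = 167042/5 ≈ 33408.4. The integer-valued extremum is e(T(289, 5)) = 33408, which is strictly less than the density bound 167042/5 since 5 ∤ 289 (the parts of T(289, 5) cannot all be equal).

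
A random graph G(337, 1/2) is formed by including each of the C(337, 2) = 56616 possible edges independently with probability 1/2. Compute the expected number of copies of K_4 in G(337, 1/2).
E[# K_4] = C(337, 4) · (1/2)^C(4, 2) = 527897020 / 2^6 = 131974255/16 = 8248390.9375

For each 4-subset S of vertices (there are C(337, 4) = 527897020 such S), let X_S = 1 if S induces a K_4 (all C(4, 2) = 6 edges present). Then P(X_S = 1) = (1/2)^6 = 1/64. By linearity of expectation, E[# K_4] = C(337, 4) · (1/2)^6 = 527897020 / 64 = 131974255/16 = 8248390.9375.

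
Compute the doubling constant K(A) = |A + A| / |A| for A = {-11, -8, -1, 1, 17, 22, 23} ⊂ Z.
K = |A + A| / |A| = 28/7 = 4

Enumerate A + A = {a + b : a, b ∈ A}. With |A| = 7, there are |A|^2 = 49 ordered sum pairs; collecting distinct values, A + A = {-22, -19, -16, -12, -10, -9, -7, -2, 0, 2, 6, 9, 11, 12, 14, 15, 16, 18, 21, 22, 23, 24, 34, 39, 40, 44, 45, 46}, so |A + A| = 28. Thus K = 28/7 = 4. For comparison, the minimum possible |A + A| over all 7-element sets is 2·7 − 1 = 13 (so min K = 13/7), attained only by arithmetic progressions.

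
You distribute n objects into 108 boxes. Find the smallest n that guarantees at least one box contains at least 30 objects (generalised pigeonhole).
n = (30 − 1)·108 + 1 = 3133

By the generalised pigeonhole principle, to guarantee some box contains ≥ r objects we need more than (r − 1) · k objects total. Threshold: n = (r − 1) · k + 1. With r = 30 and k = 108: n = 29 · 108 + 1 = 3132 + 1 = 3133. For n = 3132 = 29 · 108, we can put exactly 29 objects in every box, avoiding 30 in any single one — so 3133 is tight.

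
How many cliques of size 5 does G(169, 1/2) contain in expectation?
E[# K_5] = C(169, 5) · (1/2)^C(5, 2) = 1082239158 / 2^10 = 541119579/512 ≈ 1056874.177734

For each 5-subset S of vertices (there are C(169, 5) = 1082239158 such S), let X_S = 1 if S induces a K_5 (all C(5, 2) = 10 edges present). Then P(X_S = 1) = (1/2)^10 = 1/1024. By linearity of expectation, E[# K_5] = C(169, 5) · (1/2)^10 = 1082239158 / 1024 = 541119579/512 ≈ 1056874.177734.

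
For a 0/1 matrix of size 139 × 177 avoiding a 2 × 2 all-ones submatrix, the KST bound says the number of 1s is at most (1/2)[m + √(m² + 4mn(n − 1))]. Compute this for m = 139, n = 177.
z(139, 177; 2, 2) ≤ (1/2)[139 + √(139² + 4·139·177·176)] = (1/2)[139 + √17339833] = 2151.5563

Kővári–Sós–Turán: let r_1, ..., r_139 be the row sums and z = Σ r_i the total number of 1s. Each pair of columns can share at most one row with both entries 1 (else a 2×2 all-ones block appears), so Σ_i C(r_i, 2) ≤ C(177, 2) = 15576. By convexity Σ_i C(r_i, 2) ≥ 139·C(z/139, 2) = z(z − 139)/(2·139), giving z² − 139z − 139·177·176 ≤ 0 and hence z ≤ (1/2)[139 + √(19321 + 4·4330128)] = (1/2)[139 + √17339833] ≈ (1/2)(139 + 4164.1125) = 2151.5563.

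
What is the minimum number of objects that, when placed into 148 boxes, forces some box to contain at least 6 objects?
n = (6 − 1)·148 + 1 = 741

By the generalised pigeonhole principle, to guarantee some box contains ≥ r objects we need more than (r − 1) · k objects total. Threshold: n = (r − 1) · k + 1. With r = 6 and k = 148: n = 5 · 148 + 1 = 740 + 1 = 741. For n = 740 = 5 · 148, we can put exactly 5 objects in every box, avoiding 6 in any single one — so 741 is tight.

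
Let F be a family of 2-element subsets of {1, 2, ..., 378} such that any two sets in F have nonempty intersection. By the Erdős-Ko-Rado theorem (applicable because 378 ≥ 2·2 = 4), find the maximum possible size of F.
max |F| = C(377, 1) = 377

Erdős-Ko-Rado (1961): when n ≥ 2k, max |F| = C(n−1, k−1). The bound is attained by the star {A : i ∈ A} for any fixed i ∈ [n]. Here C(378−1, 2−1) = C(377, 1) = 377.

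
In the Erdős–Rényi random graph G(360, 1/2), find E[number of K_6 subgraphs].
E[# K_6] = C(360, 6) · (1/2)^C(6, 2) = 2899305949260 / 2^15 = 724826487315/8192 ≈ 88479795.814819

For each 6-subset S of vertices (there are C(360, 6) = 2899305949260 such S), let X_S = 1 if S induces a K_6 (all C(6, 2) = 15 edges present). Then P(X_S = 1) = (1/2)^15 = 1/32768. By linearity of expectation, E[# K_6] = C(360, 6) · (1/2)^15 = 2899305949260 / 32768 = 724826487315/8192 ≈ 88479795.814819.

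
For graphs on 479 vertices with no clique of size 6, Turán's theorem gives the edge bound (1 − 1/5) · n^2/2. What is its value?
Turán density bound = (4/5) · 479^2/2 = 458882/5 ≈ 91776.4

Turán's theorem: ex(n, K_{r+1}) is achieved by the complete r-partite Turán graph T(n, r) with parts as balanced as possible, and is at most (1 − 1/r) · n^2/2. For r = 5, n = 479: the density bound is (4/5) · 229441/2 = 458882/5 ≈ 91776.4. The integer-valued extremum is e(T(479, 5)) = 91776, which is strictly less than the density bound 458882/5 since 5 ∤ 479 (the parts of T(479, 5) cannot all be equal).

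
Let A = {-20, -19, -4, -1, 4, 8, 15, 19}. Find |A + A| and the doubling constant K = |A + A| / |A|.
K = |A + A| / |A| = 33/8

Enumerate A + A = {a + b : a, b ∈ A}. With |A| = 8, there are |A|^2 = 64 ordered sum pairs; collecting distinct values, A + A = {-40, -39, -38, -24, -23, -21, -20, -16, -15, -12, -11, -8, -5, -4, -2, -1, 0, 3, 4, 7, 8, 11, 12, 14, 15, 16, 18, 19, 23, 27, 30, 34, 38}, so |A + A| = 33. Thus K = 33/8. For comparison, the minimum possible |A + A| over all 8-element sets is 2·8 − 1 = 15 (so min K = 15/8), attained only by arithmetic progressions.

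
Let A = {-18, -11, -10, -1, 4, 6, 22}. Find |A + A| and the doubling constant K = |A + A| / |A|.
K = |A + A| / |A| = 26/7

Enumerate A + A = {a + b : a, b ∈ A}. With |A| = 7, there are |A|^2 = 49 ordered sum pairs; collecting distinct values, A + A = {-36, -29, -28, -22, -21, -20, -19, -14, -12, -11, -7, -6, -5, -4, -2, 3, 4, 5, 8, 10, 11, 12, 21, 26, 28, 44}, so |A + A| = 26. Thus K = 26/7. For comparison, the minimum possible |A + A| over all 7-element sets is 2·7 − 1 = 13 (so min K = 13/7), attained only by arithmetic progressions.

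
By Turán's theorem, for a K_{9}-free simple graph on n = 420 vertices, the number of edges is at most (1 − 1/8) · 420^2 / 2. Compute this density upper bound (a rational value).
Turán density bound = (7/8) · 420^2/2 = 77175

Turán's theorem: ex(n, K_{r+1}) is achieved by the complete r-partite Turán graph T(n, r) with parts as balanced as possible, and is at most (1 − 1/r) · n^2/2. For r = 8, n = 420: the density bound is (7/8) · 176400/2 = 77175. The integer-valued extremum is e(T(420, 8)) = 77174, which is strictly less than the density bound 77175 since 8 ∤ 420 (the parts of T(420, 8) cannot all be equal).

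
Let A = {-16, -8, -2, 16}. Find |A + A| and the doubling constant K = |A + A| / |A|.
K = |A + A| / |A| = 10/4 = 5/2

Enumerate A + A = {a + b : a, b ∈ A}. With |A| = 4, there are |A|^2 = 16 ordered sum pairs; collecting distinct values, A + A = {-32, -24, -18, -16, -10, -4, 0, 8, 14, 32}, so |A + A| = 10. Thus K = 10/4 = 5/2. For comparison, the minimum possible |A + A| over all 4-element sets is 2·4 − 1 = 7 (so min K = 7/4), attained only by arithmetic progressions.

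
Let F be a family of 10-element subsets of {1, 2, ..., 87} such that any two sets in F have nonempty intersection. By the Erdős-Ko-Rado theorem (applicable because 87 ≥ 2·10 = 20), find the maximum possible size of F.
max |F| = C(86, 9) = 459856441980

The Erdős-Ko-Rado theorem states: for n ≥ 2k, an intersecting family of k-subsets of an n-element set has size at most C(n − 1, k − 1), with equality for 'star' families {A ⊆ [n] : |A| = k, i ∈ A} (fix an element i). For n = 87, k = 10: C(86, 9) = 459856441980.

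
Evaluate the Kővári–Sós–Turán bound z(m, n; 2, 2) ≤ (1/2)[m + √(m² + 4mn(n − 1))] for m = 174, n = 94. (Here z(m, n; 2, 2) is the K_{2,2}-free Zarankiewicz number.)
z(174, 94; 2, 2) ≤ (1/2)[174 + √(174² + 4·174·94·93)] = (1/2)[174 + √6114708] = 1323.3968

Kővári–Sós–Turán: let r_1, ..., r_174 be the row sums and z = Σ r_i the total number of 1s. Each pair of columns can share at most one row with both entries 1 (else a 2×2 all-ones block appears), so Σ_i C(r_i, 2) ≤ C(94, 2) = 4371. By convexity Σ_i C(r_i, 2) ≥ 174·C(z/174, 2) = z(z − 174)/(2·174), giving z² − 174z − 174·94·93 ≤ 0 and hence z ≤ (1/2)[174 + √(30276 + 4·1521108)] = (1/2)[174 + √6114708] ≈ (1/2)(174 + 2472.7936) = 1323.3968.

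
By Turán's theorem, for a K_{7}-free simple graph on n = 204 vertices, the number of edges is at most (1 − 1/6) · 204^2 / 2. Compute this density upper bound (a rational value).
Turán density bound = (5/6) · 204^2/2 = 17340

Turán's theorem: ex(n, K_{r+1}) is achieved by the complete r-partite Turán graph T(n, r) with parts as balanced as possible, and is at most (1 − 1/r) · n^2/2. For r = 6, n = 204: the density bound is (5/6) · 41616/2 = 17340. Since 6 ∣ 204, the Turán graph T(204, 6) has parts of equal size 34, and its edge count e(T(204, 6)) = 17340 attains the density bound exactly.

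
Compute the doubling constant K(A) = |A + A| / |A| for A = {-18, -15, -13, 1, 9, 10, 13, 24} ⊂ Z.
K = |A + A| / |A| = 34/8 = 17/4

Enumerate A + A = {a + b : a, b ∈ A}. With |A| = 8, there are |A|^2 = 64 ordered sum pairs; collecting distinct values, A + A = {-36, -33, -31, -30, -28, -26, -17, -14, -12, -9, -8, -6, -5, -4, -3, -2, 0, 2, 6, 9, 10, 11, 14, 18, 19, 20, 22, 23, 25, 26, 33, 34, 37, 48}, so |A + A| = 34. Thus K = 34/8 = 17/4. For comparison, the minimum possible |A + A| over all 8-element sets is 2·8 − 1 = 15 (so min K = 15/8), attained only by arithmetic progressions.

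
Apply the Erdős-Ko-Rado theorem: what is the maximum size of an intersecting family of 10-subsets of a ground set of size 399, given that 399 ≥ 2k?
max |F| = C(398, 9) = 630404103071432690

Erdős-Ko-Rado (1961): when n ≥ 2k, max |F| = C(n−1, k−1). The bound is attained by the star {A : i ∈ A} for any fixed i ∈ [n]. Here C(399−1, 10−1) = C(398, 9) = 630404103071432690.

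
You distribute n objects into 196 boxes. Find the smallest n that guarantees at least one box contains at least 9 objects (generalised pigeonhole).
n = (9 − 1)·196 + 1 = 1569

By the generalised pigeonhole principle, to guarantee some box contains ≥ r objects we need more than (r − 1) · k objects total. Threshold: n = (r − 1) · k + 1. With r = 9 and k = 196: n = 8 · 196 + 1 = 1568 + 1 = 1569. For n = 1568 = 8 · 196, we can put exactly 8 objects in every box, avoiding 9 in any single one — so 1569 is tight.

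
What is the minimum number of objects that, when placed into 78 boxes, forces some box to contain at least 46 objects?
n = (46 − 1)·78 + 1 = 3511

By the generalised pigeonhole principle, to guarantee some box contains ≥ r objects we need more than (r − 1) · k objects total. Threshold: n = (r − 1) · k + 1. With r = 46 and k = 78: n = 45 · 78 + 1 = 3510 + 1 = 3511. For n = 3510 = 45 · 78, we can put exactly 45 objects in every box, avoiding 46 in any single one — so 3511 is tight.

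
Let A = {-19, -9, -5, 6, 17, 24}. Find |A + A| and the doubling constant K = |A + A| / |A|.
K = |A + A| / |A| = 20/6 = 10/3

Enumerate A + A = {a + b : a, b ∈ A}. With |A| = 6, there are |A|^2 = 36 ordered sum pairs; collecting distinct values, A + A = {-38, -28, -24, -18, -14, -13, -10, -3, -2, 1, 5, 8, 12, 15, 19, 23, 30, 34, 41, 48}, so |A + A| = 20. Thus K = 20/6 = 10/3. For comparison, the minimum possible |A + A| over all 6-element sets is 2·6 − 1 = 11 (so min K = 11/6), attained only by arithmetic progressions.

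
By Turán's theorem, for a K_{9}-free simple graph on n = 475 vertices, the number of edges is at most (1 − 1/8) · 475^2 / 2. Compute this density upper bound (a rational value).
Turán density bound = (7/8) · 475^2/2 = 1579375/16 ≈ 98710.9375

Turán's theorem: ex(n, K_{r+1}) is achieved by the complete r-partite Turán graph T(n, r) with parts as balanced as possible, and is at most (1 − 1/r) · n^2/2. For r = 8, n = 475: the density bound is (7/8) · 225625/2 = 1579375/16 ≈ 98710.9375. The integer-valued extremum is e(T(475, 8)) = 98710, which is strictly less than the density bound 1579375/16 since 8 ∤ 475 (the parts of T(475, 8) cannot all be equal).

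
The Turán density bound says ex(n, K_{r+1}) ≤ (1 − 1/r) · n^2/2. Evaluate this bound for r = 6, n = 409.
Turán density bound = (5/6) · 409^2/2 = 836405/12 ≈ 69700.4167

Turán's theorem: ex(n, K_{r+1}) is achieved by the complete r-partite Turán graph T(n, r) with parts as balanced as possible, and is at most (1 − 1/r) · n^2/2. For r = 6, n = 409: the density bound is (5/6) · 167281/2 = 836405/12 ≈ 69700.4167. The integer-valued extremum is e(T(409, 6)) = 69700, which is strictly less than the density bound 836405/12 since 6 ∤ 409 (the parts of T(409, 6) cannot all be equal).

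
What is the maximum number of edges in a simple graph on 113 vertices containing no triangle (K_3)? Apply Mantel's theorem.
ex(113, K_3) = ⌊113^2/4⌋ = 3192

Mantel (1907): a triangle-free graph on n vertices has at most ⌊n^2/4⌋ edges, with equality for the complete bipartite graph K_{⌊n/2⌋, ⌈n/2⌉}. For n = 113: ⌊113^2/4⌋ = ⌊12769/4⌋ = 3192. The extremal graph is K_{56, 57}, which has 56·57 = 3192 edges.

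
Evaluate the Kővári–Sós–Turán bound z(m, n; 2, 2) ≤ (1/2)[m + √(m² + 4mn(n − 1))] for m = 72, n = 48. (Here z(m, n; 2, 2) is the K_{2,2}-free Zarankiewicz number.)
z(72, 48; 2, 2) ≤ (1/2)[72 + √(72² + 4·72·48·47)] = (1/2)[72 + √654912] = 440.6332

Kővári–Sós–Turán: let r_1, ..., r_72 be the row sums and z = Σ r_i the total number of 1s. Each pair of columns can share at most one row with both entries 1 (else a 2×2 all-ones block appears), so Σ_i C(r_i, 2) ≤ C(48, 2) = 1128. By convexity Σ_i C(r_i, 2) ≥ 72·C(z/72, 2) = z(z − 72)/(2·72), giving z² − 72z − 72·48·47 ≤ 0 and hence z ≤ (1/2)[72 + √(5184 + 4·162432)] = (1/2)[72 + √654912] ≈ (1/2)(72 + 809.2663) = 440.6332.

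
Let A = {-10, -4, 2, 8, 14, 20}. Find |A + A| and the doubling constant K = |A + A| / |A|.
K = |A + A| / |A| = 11/6

Enumerate A + A = {a + b : a, b ∈ A}. With |A| = 6, there are |A|^2 = 36 ordered sum pairs; collecting distinct values, A + A = {-20, -14, -8, -2, 4, 10, 16, 22, 28, 34, 40}, so |A + A| = 11. Thus K = 11/6. Here |A + A| = 2|A| − 1 = 11, the minimum possible — so K = 11/6 is minimal, which holds iff A is an arithmetic progression.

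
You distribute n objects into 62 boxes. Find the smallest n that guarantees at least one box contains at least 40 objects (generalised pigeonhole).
n = (40 − 1)·62 + 1 = 2419

By the generalised pigeonhole principle, to guarantee some box contains ≥ r objects we need more than (r − 1) · k objects total. Threshold: n = (r − 1) · k + 1. With r = 40 and k = 62: n = 39 · 62 + 1 = 2418 + 1 = 2419. For n = 2418 = 39 · 62, we can put exactly 39 objects in every box, avoiding 40 in any single one — so 2419 is tight.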